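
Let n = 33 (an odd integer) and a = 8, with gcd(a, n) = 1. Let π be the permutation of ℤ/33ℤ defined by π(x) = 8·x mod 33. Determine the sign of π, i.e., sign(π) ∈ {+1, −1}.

+1

Trace 8: π^k(8) = [8, 31, 17, 4, 32, 25, 2] for k=0..6.
The orbit structure of x ↦ 8x mod 33: 5 orbits of sizes [10, 10, 10, 2, 1].
Σ(ℓ_i−1) = 33−5 = 28; sign = (−1)^28 = +1.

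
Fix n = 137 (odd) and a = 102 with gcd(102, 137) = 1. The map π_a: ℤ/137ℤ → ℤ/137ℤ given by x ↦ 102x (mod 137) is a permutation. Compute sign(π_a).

Start at x=116: 116 → 50 → 31 → 11 → 26 → 49 → 66 → … (one orbit).
The orbit structure of x ↦ 102x mod 137: 2 orbits of sizes [136, 1].
With 2 cycles on 137 points, sign = (−1)^{137−2} = -1.

-1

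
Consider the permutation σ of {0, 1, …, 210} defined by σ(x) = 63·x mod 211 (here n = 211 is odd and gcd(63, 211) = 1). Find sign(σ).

Start at x=199: 199 → 88 → 58 → 67 → 1 → 63 → 171 → … (one orbit).
Cycle lengths of π_63 on ℤ/211ℤ: [14, 14, 14, 14, 14, 14, 14, 14, 14, 14, 14, 14, 14, 14, 14, 1]; 16 cycles in total.
211 − 16 = 195 transpositions; sign(π) = (−1)^195 = -1.
Zolotarev: (63|211) = -1, matching the cycle-count sign.

-1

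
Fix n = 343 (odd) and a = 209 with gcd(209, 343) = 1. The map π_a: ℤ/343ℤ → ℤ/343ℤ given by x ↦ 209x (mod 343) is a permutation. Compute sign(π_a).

Trace 335: π^k(335) = [335, 43, 69, 15, 48, 85, 272] for k=0..6.
Cycle lengths of π_209 on ℤ/343ℤ: [98, 98, 98, 14, 14, 14, 2, 2, 2, 1]; 10 cycles in total.
10 cycles on 343: each ℓ→(−1)^(ℓ−1), product (−1)^333 = -1.

-1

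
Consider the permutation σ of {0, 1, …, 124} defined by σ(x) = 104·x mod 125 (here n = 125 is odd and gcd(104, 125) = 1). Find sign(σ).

+1

Trace 109: π^k(109) = [109, 86, 69, 51, 54, 116, 64] for k=0..6.
The orbit structure of x ↦ 104x mod 125: 7 orbits of sizes [50, 50, 10, 10, 2, 2, 1].
n − c = 125 − 7 = 118; sign = (−1)^118 = +1.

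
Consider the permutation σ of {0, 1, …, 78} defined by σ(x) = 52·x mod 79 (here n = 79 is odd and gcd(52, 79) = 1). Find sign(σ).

+1

Orbit of 10 under x↦52x: [10, 46, 22, 38, 1, 52, 18]… (length divides ord_79(52)).
Cycle type of π: 13×6 + 1; total 7 cycles.
7 cycles on 79: each ℓ→(−1)^(ℓ−1), product (−1)^72 = +1.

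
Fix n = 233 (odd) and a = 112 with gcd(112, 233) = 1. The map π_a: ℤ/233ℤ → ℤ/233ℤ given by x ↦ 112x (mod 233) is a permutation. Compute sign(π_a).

Start at x=167: 167 → 64 → 178 → 131 → 226 → 148 → 33 → … (one orbit).
Cycle type of π: 116×2 + 1; total 3 cycles.
233 − 3 = 230 transpositions; sign(π) = (−1)^230 = +1.
Zolotarev: (112|233) = +1, matching the cycle-count sign.

+1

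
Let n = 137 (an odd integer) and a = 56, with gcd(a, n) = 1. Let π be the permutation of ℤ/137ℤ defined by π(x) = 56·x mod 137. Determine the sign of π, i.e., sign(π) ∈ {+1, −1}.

Start at x=122: 122 → 119 → 88 → 133 → 50 → 60 → 72 → … (one orbit).
Cycle type of π: 17×8 + 1; total 9 cycles.
9 cycles on 137: each ℓ→(−1)^(ℓ−1), product (−1)^128 = +1.
Zolotarev: (56|137) = +1, matching the cycle-count sign.

+1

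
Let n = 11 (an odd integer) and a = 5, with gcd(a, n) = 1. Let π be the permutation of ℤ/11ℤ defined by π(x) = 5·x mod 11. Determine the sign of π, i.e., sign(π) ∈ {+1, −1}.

Trace 9: π^k(9) = [9, 1, 5, 3, 4] for k=0..4.
The orbit structure of x ↦ 5x mod 11: 3 orbits of sizes [5, 5, 1].
3 cycles on 11: each ℓ→(−1)^(ℓ−1), product (−1)^8 = +1.
The Jacobi symbol (5|11) = +1 (Zolotarev) agrees.

+1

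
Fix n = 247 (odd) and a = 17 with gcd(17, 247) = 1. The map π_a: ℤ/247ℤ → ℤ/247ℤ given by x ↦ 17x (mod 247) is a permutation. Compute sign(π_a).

Trace 225: π^k(225) = [225, 120, 64, 100, 218, 1, 17] for k=0..6.
17 cycles of lengths [18, 18, 18, 18, 18, 18, 18, 18, 18, 18, 18, 18, 9, 9, 6, 6, 1].
17 cycles on 247: each ℓ→(−1)^(ℓ−1), product (−1)^230 = +1.
(17|247)_J = +1 (Zolotarev's lemma cross-check).

+1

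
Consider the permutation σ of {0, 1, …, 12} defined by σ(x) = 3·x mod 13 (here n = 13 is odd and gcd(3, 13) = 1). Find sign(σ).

Trace 1: π^k(1) = [1, 3, 9] for k=0..2.
5 cycles of lengths [3, 3, 3, 3, 1].
5 cycles on 13: each ℓ→(−1)^(ℓ−1), product (−1)^8 = +1.
Zolotarev: (3|13) = +1, matching the cycle-count sign.

+1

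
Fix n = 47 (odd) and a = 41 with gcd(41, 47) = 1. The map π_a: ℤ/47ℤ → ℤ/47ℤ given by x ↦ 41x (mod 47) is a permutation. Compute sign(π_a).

Start at x=25: 25 → 38 → 7 → 5 → 17 → 39 → 1 → … (one orbit).
The orbit structure of x ↦ 41x mod 47: 2 orbits of sizes [46, 1].
47 − 2 = 45 transpositions; sign(π) = (−1)^45 = -1.

-1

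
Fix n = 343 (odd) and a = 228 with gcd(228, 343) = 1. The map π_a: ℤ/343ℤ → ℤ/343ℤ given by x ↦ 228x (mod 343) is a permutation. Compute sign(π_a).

Trace 162: π^k(162) = [162, 235, 72, 295, 32, 93, 281] for k=0..6.
Cycle lengths of π_228 on ℤ/343ℤ: [147, 147, 21, 21, 3, 3, 1]; 7 cycles in total.
343 − 7 = 336 transpositions; sign(π) = (−1)^336 = +1.

+1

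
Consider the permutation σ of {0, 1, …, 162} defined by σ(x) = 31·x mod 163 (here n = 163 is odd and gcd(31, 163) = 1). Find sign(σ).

-1

Trace 30: π^k(30) = [30, 115, 142, 1, 31, 146, 125] for k=0..6.
Decompose π into cycles: lengths [54, 54, 54, 1] (4 cycles, including the fixed point 0).
sign(π) = (−1)^{n − #cycles} = (−1)^{163−4} = (−1)^159 = -1.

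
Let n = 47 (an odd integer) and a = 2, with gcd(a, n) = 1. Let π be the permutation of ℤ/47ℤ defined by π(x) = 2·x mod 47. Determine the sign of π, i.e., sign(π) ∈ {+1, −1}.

+1

Start at x=18: 18 → 36 → 25 → 3 → 6 → 12 → 24 → … (one orbit).
Decompose π into cycles: lengths [23, 23, 1] (3 cycles, including the fixed point 0).
3 cycles on 47: each ℓ→(−1)^(ℓ−1), product (−1)^44 = +1.
The Jacobi symbol (2|47) = +1 (Zolotarev) agrees.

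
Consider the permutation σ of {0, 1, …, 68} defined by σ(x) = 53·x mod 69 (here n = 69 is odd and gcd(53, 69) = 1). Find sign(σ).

+1

Orbit of 64 under x↦53x: [64, 11, 31, 56, 1, 53, 49]… (length divides ord_69(53)).
Cycle type of π: 22×3 + 2 + 1; total 5 cycles.
Σ(ℓ_i−1) = 69−5 = 64; sign = (−1)^64 = +1.
The Jacobi symbol (53|69) = +1 (Zolotarev) agrees.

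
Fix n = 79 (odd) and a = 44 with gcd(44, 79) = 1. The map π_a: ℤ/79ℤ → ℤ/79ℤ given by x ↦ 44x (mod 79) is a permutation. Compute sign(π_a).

+1

Trace 2: π^k(2) = [2, 9, 1, 44, 40, 22, 20] for k=0..6.
Decompose π into cycles: lengths [39, 39, 1] (3 cycles, including the fixed point 0).
Σ(ℓ_i−1) = 79−3 = 76; sign = (−1)^76 = +1.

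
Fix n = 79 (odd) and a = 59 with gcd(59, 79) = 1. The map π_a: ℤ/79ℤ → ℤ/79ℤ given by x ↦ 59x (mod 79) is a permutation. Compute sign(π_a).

-1

Trace 30: π^k(30) = [30, 32, 71, 2, 39, 10, 37] for k=0..6.
The orbit structure of x ↦ 59x mod 79: 2 orbits of sizes [78, 1].
2 cycles on 79: each ℓ→(−1)^(ℓ−1), product (−1)^77 = -1.
(59|79)_J = -1 (Zolotarev's lemma cross-check).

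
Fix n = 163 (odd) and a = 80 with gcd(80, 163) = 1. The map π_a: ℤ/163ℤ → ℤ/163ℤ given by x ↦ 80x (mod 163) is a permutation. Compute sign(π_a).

Trace 90: π^k(90) = [90, 28, 121, 63, 150, 101, 93] for k=0..6.
The orbit structure of x ↦ 80x mod 163: 2 orbits of sizes [162, 1].
n − c = 163 − 2 = 161; sign = (−1)^161 = -1.
Check: (80/163) = -1 by Zolotarev.

-1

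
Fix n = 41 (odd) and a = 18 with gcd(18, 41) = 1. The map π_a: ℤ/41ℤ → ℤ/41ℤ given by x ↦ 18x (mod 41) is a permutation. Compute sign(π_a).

Trace 37: π^k(37) = [37, 10, 16, 1, 18] for k=0..4.
Cycle type of π: 5×8 + 1; total 9 cycles.
41 − 9 = 32 transpositions; sign(π) = (−1)^32 = +1.
(18|41)_J = +1 (Zolotarev's lemma cross-check).

+1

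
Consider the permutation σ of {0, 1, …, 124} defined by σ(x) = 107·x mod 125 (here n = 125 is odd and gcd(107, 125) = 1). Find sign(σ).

-1

Orbit of 7 under x↦107x: [7, 124, 18, 51, 82, 24, 68]… (length divides ord_125(107)).
Decompose π into cycles: lengths [20, 20, 20, 20, 20, 4, 4, 4, 4, 4, 4, 1] (12 cycles, including the fixed point 0).
sign(π) = (−1)^{n − #cycles} = (−1)^{125−12} = (−1)^113 = -1.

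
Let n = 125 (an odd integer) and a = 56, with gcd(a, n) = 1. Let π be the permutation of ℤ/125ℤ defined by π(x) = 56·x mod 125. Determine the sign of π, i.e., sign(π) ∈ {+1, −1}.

Start at x=31: 31 → 111 → 91 → 96 → 1 → 56 → 11 → … (one orbit).
Decompose π into cycles: lengths [25, 25, 25, 25, 5, 5, 5, 5, 1, 1, 1, 1, 1] (13 cycles, including the fixed point 0).
125 − 13 = 112 transpositions; sign(π) = (−1)^112 = +1.
The Jacobi symbol (56|125) = +1 (Zolotarev) agrees.

+1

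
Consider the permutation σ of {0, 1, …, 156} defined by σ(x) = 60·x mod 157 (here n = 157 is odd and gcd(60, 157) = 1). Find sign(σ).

Start at x=3: 3 → 23 → 124 → 61 → 49 → 114 → 89 → … (one orbit).
Cycle lengths of π_60 on ℤ/157ℤ: [156, 1]; 2 cycles in total.
Σ(ℓ_i−1) = 157−2 = 155; sign = (−1)^155 = -1.
Via Zolotarev, sign(π_{60}) = (60|157) = -1.

-1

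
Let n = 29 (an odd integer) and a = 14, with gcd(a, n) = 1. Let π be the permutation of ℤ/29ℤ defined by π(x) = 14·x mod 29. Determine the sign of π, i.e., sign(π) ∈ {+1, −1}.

-1

Trace 20: π^k(20) = [20, 19, 5, 12, 23, 3, 13] for k=0..6.
2 cycles of lengths [28, 1].
Σ(ℓ_i−1) = 29−2 = 27; sign = (−1)^27 = -1.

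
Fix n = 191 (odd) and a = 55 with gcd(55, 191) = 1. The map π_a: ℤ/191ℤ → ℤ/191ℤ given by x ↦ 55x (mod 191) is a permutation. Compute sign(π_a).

-1

Trace 177: π^k(177) = [177, 185, 52, 186, 107, 155, 121] for k=0..6.
Cycle lengths of π_55 on ℤ/191ℤ: [38, 38, 38, 38, 38, 1]; 6 cycles in total.
6 cycles on 191: each ℓ→(−1)^(ℓ−1), product (−1)^185 = -1.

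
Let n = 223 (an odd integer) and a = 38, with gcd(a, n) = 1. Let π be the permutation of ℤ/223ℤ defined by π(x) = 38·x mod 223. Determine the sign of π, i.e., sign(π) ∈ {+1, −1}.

Orbit of 69 under x↦38x: [69, 169, 178, 74, 136, 39, 144]… (length divides ord_223(38)).
3 cycles of lengths [111, 111, 1].
With 3 cycles on 223 points, sign = (−1)^{223−3} = +1.

+1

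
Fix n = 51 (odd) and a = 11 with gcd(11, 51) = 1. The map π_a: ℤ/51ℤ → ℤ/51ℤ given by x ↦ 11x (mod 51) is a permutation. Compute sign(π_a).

+1

Start at x=44: 44 → 25 → 20 → 16 → 23 → 49 → 29 → … (one orbit).
5 cycles of lengths [16, 16, 16, 2, 1].
Σ(ℓ_i−1) = 51−5 = 46; sign = (−1)^46 = +1.
Zolotarev: (11|51) = +1, matching the cycle-count sign.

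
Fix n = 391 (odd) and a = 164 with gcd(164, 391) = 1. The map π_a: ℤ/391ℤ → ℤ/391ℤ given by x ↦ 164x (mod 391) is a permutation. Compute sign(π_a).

Trace 325: π^k(325) = [325, 124, 4, 265, 59, 292, 186] for k=0..6.
π_164 has 6 disjoint cycles with lengths [176, 176, 16, 11, 11, 1] on {0,…,390}.
With 6 cycles on 391 points, sign = (−1)^{391−6} = -1.

-1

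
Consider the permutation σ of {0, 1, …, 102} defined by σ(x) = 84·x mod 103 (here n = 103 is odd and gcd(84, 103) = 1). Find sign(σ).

Orbit of 94 under x↦84x: [94, 68, 47, 34, 75, 17, 89]… (length divides ord_103(84)).
π_84 has 2 disjoint cycles with lengths [102, 1] on {0,…,102}.
sign(π) = (−1)^{n − #cycles} = (−1)^{103−2} = (−1)^101 = -1.
(84|103)_J = -1 (Zolotarev's lemma cross-check).

-1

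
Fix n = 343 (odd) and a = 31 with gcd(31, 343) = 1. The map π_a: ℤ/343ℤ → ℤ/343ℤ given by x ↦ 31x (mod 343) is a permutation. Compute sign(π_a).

-1

Trace 214: π^k(214) = [214, 117, 197, 276, 324, 97, 263] for k=0..6.
π_31 has 16 disjoint cycles with lengths [42, 42, 42, 42, 42, 42, 42, 6, 6, 6, 6, 6, 6, 6, 6, 1] on {0,…,342}.
343 − 16 = 327 transpositions; sign(π) = (−1)^327 = -1.
(31|343)_J = -1 (Zolotarev's lemma cross-check).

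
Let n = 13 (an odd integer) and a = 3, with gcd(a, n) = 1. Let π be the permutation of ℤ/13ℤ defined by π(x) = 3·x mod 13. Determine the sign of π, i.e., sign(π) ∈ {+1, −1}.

Orbit of 3 under x↦3x: [3, 9, 1]… (length divides ord_13(3)).
π_3 has 5 disjoint cycles with lengths [3, 3, 3, 3, 1] on {0,…,12}.
sign(π) = (−1)^{n − #cycles} = (−1)^{13−5} = (−1)^8 = +1.
Check: (3/13) = +1 by Zolotarev.

+1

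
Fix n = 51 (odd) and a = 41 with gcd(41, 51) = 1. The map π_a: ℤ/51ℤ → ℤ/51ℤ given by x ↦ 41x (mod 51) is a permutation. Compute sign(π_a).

Trace 5: π^k(5) = [5, 1, 41, 49, 20, 4, 11] for k=0..6.
5 cycles of lengths [16, 16, 16, 2, 1].
51 − 5 = 46 transpositions; sign(π) = (−1)^46 = +1.

+1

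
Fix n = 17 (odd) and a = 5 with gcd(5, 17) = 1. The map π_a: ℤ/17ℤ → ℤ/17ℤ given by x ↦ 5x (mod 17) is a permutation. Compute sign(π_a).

-1

Trace 12: π^k(12) = [12, 9, 11, 4, 3, 15, 7] for k=0..6.
The orbit structure of x ↦ 5x mod 17: 2 orbits of sizes [16, 1].
n − c = 17 − 2 = 15; sign = (−1)^15 = -1.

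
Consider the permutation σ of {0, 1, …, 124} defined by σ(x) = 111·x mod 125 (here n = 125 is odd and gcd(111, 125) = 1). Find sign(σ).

Trace 31: π^k(31) = [31, 66, 76, 61, 21, 81, 116] for k=0..6.
Cycle lengths of π_111 on ℤ/125ℤ: [25, 25, 25, 25, 5, 5, 5, 5, 1, 1, 1, 1, 1]; 13 cycles in total.
13 cycles on 125: each ℓ→(−1)^(ℓ−1), product (−1)^112 = +1.
Check: (111/125) = +1 by Zolotarev.

+1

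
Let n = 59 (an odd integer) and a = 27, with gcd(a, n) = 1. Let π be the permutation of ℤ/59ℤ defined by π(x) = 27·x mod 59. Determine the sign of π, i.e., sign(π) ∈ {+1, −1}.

Orbit of 29 under x↦27x: [29, 16, 19, 41, 45, 35, 1]… (length divides ord_59(27)).
Cycle type of π: 29×2 + 1; total 3 cycles.
n − c = 59 − 3 = 56; sign = (−1)^56 = +1.

+1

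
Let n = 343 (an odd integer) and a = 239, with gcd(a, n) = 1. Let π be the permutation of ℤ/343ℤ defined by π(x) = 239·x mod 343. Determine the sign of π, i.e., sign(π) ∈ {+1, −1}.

Trace 29: π^k(29) = [29, 71, 162, 302, 148, 43, 330] for k=0..6.
Cycle lengths of π_239 on ℤ/343ℤ: [49, 49, 49, 49, 49, 49, 7, 7, 7, 7, 7, 7, 1, 1, 1, 1, 1, 1, 1]; 19 cycles in total.
Σ(ℓ_i−1) = 343−19 = 324; sign = (−1)^324 = +1.
Zolotarev: (239|343) = +1, matching the cycle-count sign.

+1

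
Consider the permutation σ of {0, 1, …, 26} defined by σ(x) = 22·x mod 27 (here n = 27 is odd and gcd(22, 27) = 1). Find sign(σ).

Start at x=1: 1 → 22 → 25 → 10 → 4 → 7 → 19 → … (one orbit).
Cycle lengths of π_22 on ℤ/27ℤ: [9, 9, 3, 3, 1, 1, 1]; 7 cycles in total.
Σ(ℓ_i−1) = 27−7 = 20; sign = (−1)^20 = +1.
Via Zolotarev, sign(π_{22}) = (22|27) = +1.

+1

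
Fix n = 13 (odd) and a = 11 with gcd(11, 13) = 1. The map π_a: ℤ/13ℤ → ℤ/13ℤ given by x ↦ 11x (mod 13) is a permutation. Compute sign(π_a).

-1

Start at x=7: 7 → 12 → 2 → 9 → 8 → 10 → 6 → … (one orbit).
Decompose π into cycles: lengths [12, 1] (2 cycles, including the fixed point 0).
2 cycles on 13: each ℓ→(−1)^(ℓ−1), product (−1)^11 = -1.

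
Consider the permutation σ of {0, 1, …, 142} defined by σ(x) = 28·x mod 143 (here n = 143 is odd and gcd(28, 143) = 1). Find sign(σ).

+1

Orbit of 128 under x↦28x: [128, 9, 109, 49, 85, 92, 2]… (length divides ord_143(28)).
Cycle type of π: 60×2 + 12 + 10 + 1; total 5 cycles.
sign(π) = (−1)^{n − #cycles} = (−1)^{143−5} = (−1)^138 = +1.
(28|143)_J = +1 (Zolotarev's lemma cross-check).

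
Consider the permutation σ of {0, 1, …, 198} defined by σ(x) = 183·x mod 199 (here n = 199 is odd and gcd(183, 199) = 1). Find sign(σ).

-1

Trace 121: π^k(121) = [121, 54, 131, 93, 104, 127, 157] for k=0..6.
Decompose π into cycles: lengths [198, 1] (2 cycles, including the fixed point 0).
Σ(ℓ_i−1) = 199−2 = 197; sign = (−1)^197 = -1.
Check: (183/199) = -1 by Zolotarev.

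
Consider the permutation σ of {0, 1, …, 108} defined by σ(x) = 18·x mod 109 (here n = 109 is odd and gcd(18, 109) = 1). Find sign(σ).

-1

Trace 12: π^k(12) = [12, 107, 73, 6, 108, 91, 3] for k=0..6.
Cycle lengths of π_18 on ℤ/109ℤ: [108, 1]; 2 cycles in total.
2 cycles on 109: each ℓ→(−1)^(ℓ−1), product (−1)^107 = -1.
Zolotarev: (18|109) = -1, matching the cycle-count sign.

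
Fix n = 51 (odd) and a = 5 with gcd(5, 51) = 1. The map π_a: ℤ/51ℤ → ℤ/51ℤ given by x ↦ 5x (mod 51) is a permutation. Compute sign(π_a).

Orbit of 25 under x↦5x: [25, 23, 13, 14, 19, 44, 16]… (length divides ord_51(5)).
π_5 has 5 disjoint cycles with lengths [16, 16, 16, 2, 1] on {0,…,50}.
n − c = 51 − 5 = 46; sign = (−1)^46 = +1.
(5|51)_J = +1 (Zolotarev's lemma cross-check).

+1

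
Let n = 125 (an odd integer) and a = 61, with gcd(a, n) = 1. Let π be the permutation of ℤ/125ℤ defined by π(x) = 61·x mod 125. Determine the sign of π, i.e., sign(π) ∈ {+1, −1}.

+1

Trace 106: π^k(106) = [106, 91, 51, 111, 21, 31, 16] for k=0..6.
The orbit structure of x ↦ 61x mod 125: 13 orbits of sizes [25, 25, 25, 25, 5, 5, 5, 5, 1, 1, 1, 1, 1].
With 13 cycles on 125 points, sign = (−1)^{125−13} = +1.
The Jacobi symbol (61|125) = +1 (Zolotarev) agrees.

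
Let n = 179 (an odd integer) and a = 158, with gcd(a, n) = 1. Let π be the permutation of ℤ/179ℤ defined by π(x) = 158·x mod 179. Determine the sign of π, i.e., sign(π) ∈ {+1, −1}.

+1

Start at x=25: 25 → 12 → 106 → 101 → 27 → 149 → 93 → … (one orbit).
Decompose π into cycles: lengths [89, 89, 1] (3 cycles, including the fixed point 0).
sign(π) = (−1)^{n − #cycles} = (−1)^{179−3} = (−1)^176 = +1.
Via Zolotarev, sign(π_{158}) = (158|179) = +1.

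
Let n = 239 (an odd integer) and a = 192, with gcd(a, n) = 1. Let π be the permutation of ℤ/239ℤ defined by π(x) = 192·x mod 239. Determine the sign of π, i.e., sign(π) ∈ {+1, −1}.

+1

Start at x=51: 51 → 232 → 90 → 72 → 201 → 113 → 186 → … (one orbit).
3 cycles of lengths [119, 119, 1].
239 − 3 = 236 transpositions; sign(π) = (−1)^236 = +1.
Zolotarev: (192|239) = +1, matching the cycle-count sign.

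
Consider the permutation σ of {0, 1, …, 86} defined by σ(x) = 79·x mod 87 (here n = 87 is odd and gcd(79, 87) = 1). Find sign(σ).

Trace 28: π^k(28) = [28, 37, 52, 19, 22, 85, 16] for k=0..6.
6 cycles of lengths [28, 28, 28, 1, 1, 1].
87 − 6 = 81 transpositions; sign(π) = (−1)^81 = -1.
The Jacobi symbol (79|87) = -1 (Zolotarev) agrees.

-1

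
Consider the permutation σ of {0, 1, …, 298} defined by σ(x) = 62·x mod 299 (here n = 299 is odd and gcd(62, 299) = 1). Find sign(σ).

Start at x=77: 77 → 289 → 277 → 131 → 49 → 48 → 285 → … (one orbit).
Cycle lengths of π_62 on ℤ/299ℤ: [66, 66, 66, 66, 11, 11, 6, 6, 1]; 9 cycles in total.
9 cycles on 299: each ℓ→(−1)^(ℓ−1), product (−1)^290 = +1.
The Jacobi symbol (62|299) = +1 (Zolotarev) agrees.

+1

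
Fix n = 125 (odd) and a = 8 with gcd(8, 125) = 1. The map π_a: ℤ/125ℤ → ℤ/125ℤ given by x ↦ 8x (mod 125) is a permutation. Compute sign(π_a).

Orbit of 124 under x↦8x: [124, 117, 61, 113, 29, 107, 106]… (length divides ord_125(8)).
Decompose π into cycles: lengths [100, 20, 4, 1] (4 cycles, including the fixed point 0).
With 4 cycles on 125 points, sign = (−1)^{125−4} = -1.

-1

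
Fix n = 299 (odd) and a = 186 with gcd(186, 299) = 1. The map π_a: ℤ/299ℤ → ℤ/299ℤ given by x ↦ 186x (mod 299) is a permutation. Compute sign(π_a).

+1

Start at x=259: 259 → 35 → 231 → 209 → 4 → 146 → 246 → … (one orbit).
Cycle type of π: 66×4 + 11×2 + 6×2 + 1; total 9 cycles.
sign(π) = (−1)^{n − #cycles} = (−1)^{299−9} = (−1)^290 = +1.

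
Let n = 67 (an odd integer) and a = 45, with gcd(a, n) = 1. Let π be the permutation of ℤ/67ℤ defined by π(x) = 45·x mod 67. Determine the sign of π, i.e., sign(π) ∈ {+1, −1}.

Start at x=5: 5 → 24 → 8 → 25 → 53 → 40 → 58 → … (one orbit).
Decompose π into cycles: lengths [22, 22, 22, 1] (4 cycles, including the fixed point 0).
sign(π) = (−1)^{n − #cycles} = (−1)^{67−4} = (−1)^63 = -1.
Zolotarev: (45|67) = -1, matching the cycle-count sign.

-1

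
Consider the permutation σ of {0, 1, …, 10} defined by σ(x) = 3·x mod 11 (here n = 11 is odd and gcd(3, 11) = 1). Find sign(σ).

Orbit of 3 under x↦3x: [3, 9, 5, 4, 1]… (length divides ord_11(3)).
π_3 has 3 disjoint cycles with lengths [5, 5, 1] on {0,…,10}.
n − c = 11 − 3 = 8; sign = (−1)^8 = +1.
(3|11)_J = +1 (Zolotarev's lemma cross-check).

+1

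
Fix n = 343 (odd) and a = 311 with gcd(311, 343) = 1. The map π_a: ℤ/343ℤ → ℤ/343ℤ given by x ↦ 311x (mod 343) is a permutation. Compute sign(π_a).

-1

Start at x=261: 261 → 223 → 67 → 257 → 8 → 87 → 303 → … (one orbit).
Decompose π into cycles: lengths [294, 42, 6, 1] (4 cycles, including the fixed point 0).
n − c = 343 − 4 = 339; sign = (−1)^339 = -1.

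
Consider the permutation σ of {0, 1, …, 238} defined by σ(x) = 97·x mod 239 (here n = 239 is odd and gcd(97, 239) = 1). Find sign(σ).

-1

Trace 191: π^k(191) = [191, 124, 78, 157, 172, 193, 79] for k=0..6.
π_97 has 2 disjoint cycles with lengths [238, 1] on {0,…,238}.
n − c = 239 − 2 = 237; sign = (−1)^237 = -1.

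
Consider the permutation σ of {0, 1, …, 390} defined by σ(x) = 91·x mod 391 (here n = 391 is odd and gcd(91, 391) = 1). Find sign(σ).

Trace 45: π^k(45) = [45, 185, 22, 47, 367, 162, 275] for k=0..6.
The orbit structure of x ↦ 91x mod 391: 35 orbits of sizes [16, 16, 16, 16, 16, 16, 16, 16, 16, 16, 16, 16, 16, 16, 16, 16, 16, 16, 16, 16, 16, 16, 16, 2, 2, 2, 2, 2, 2, 2, 2, 2, 2, 2, 1].
Σ(ℓ_i−1) = 391−35 = 356; sign = (−1)^356 = +1.

+1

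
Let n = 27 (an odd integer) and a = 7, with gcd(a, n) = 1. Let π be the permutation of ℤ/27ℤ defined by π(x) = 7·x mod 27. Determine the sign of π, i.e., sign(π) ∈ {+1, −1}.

+1

Orbit of 7 under x↦7x: [7, 22, 19, 25, 13, 10, 16]… (length divides ord_27(7)).
7 cycles of lengths [9, 9, 3, 3, 1, 1, 1].
With 7 cycles on 27 points, sign = (−1)^{27−7} = +1.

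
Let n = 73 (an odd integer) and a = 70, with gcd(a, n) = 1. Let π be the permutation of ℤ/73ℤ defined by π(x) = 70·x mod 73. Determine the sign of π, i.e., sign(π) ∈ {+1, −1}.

+1

Trace 49: π^k(49) = [49, 72, 3, 64, 27, 65, 24] for k=0..6.
The orbit structure of x ↦ 70x mod 73: 7 orbits of sizes [12, 12, 12, 12, 12, 12, 1].
Σ(ℓ_i−1) = 73−7 = 66; sign = (−1)^66 = +1.
Zolotarev: (70|73) = +1, matching the cycle-count sign.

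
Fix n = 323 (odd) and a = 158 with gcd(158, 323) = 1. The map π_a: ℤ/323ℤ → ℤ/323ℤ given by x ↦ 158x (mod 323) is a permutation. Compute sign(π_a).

Trace 273: π^k(273) = [273, 175, 195, 125, 47, 320, 172] for k=0..6.
Cycle type of π: 144×2 + 16 + 9×2 + 1; total 6 cycles.
Σ(ℓ_i−1) = 323−6 = 317; sign = (−1)^317 = -1.

-1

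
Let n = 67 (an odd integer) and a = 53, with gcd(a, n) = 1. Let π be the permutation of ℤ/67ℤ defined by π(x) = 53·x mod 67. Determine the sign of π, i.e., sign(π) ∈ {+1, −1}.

-1

Trace 8: π^k(8) = [8, 22, 27, 24, 66, 14, 5] for k=0..6.
The orbit structure of x ↦ 53x mod 67: 4 orbits of sizes [22, 22, 22, 1].
Σ(ℓ_i−1) = 67−4 = 63; sign = (−1)^63 = -1.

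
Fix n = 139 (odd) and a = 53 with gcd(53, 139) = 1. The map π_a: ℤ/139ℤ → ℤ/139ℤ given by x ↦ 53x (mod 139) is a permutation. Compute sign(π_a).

Start at x=57: 57 → 102 → 124 → 39 → 121 → 19 → 34 → … (one orbit).
Decompose π into cycles: lengths [138, 1] (2 cycles, including the fixed point 0).
With 2 cycles on 139 points, sign = (−1)^{139−2} = -1.
Zolotarev: (53|139) = -1, matching the cycle-count sign.

-1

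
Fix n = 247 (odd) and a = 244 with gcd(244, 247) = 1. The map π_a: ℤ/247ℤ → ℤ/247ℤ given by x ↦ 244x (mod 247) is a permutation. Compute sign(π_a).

+1

Start at x=16: 16 → 199 → 144 → 62 → 61 → 64 → 55 → … (one orbit).
The orbit structure of x ↦ 244x mod 247: 17 orbits of sizes [18, 18, 18, 18, 18, 18, 18, 18, 18, 18, 18, 18, 9, 9, 6, 6, 1].
With 17 cycles on 247 points, sign = (−1)^{247−17} = +1.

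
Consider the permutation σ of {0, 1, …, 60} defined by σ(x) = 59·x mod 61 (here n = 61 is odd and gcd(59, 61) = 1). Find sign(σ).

-1

Trace 27: π^k(27) = [27, 7, 47, 28, 5, 51, 20] for k=0..6.
Cycle lengths of π_59 on ℤ/61ℤ: [60, 1]; 2 cycles in total.
n − c = 61 − 2 = 59; sign = (−1)^59 = -1.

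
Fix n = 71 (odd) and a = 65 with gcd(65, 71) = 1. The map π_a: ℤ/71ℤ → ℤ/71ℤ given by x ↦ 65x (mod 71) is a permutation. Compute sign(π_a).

-1

Orbit of 31 under x↦65x: [31, 27, 51, 49, 61, 60, 66]… (length divides ord_71(65)).
2 cycles of lengths [70, 1].
With 2 cycles on 71 points, sign = (−1)^{71−2} = -1.
(65|71)_J = -1 (Zolotarev's lemma cross-check).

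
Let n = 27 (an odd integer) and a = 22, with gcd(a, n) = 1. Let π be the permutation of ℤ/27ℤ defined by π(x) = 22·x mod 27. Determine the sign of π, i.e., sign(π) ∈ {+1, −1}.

Trace 13: π^k(13) = [13, 16, 1, 22, 25, 10, 4] for k=0..6.
Cycle lengths of π_22 on ℤ/27ℤ: [9, 9, 3, 3, 1, 1, 1]; 7 cycles in total.
With 7 cycles on 27 points, sign = (−1)^{27−7} = +1.
Via Zolotarev, sign(π_{22}) = (22|27) = +1.

+1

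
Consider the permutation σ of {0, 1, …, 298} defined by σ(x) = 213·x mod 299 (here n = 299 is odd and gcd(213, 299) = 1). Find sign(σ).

Start at x=116: 116 → 190 → 105 → 239 → 77 → 255 → 196 → … (one orbit).
Decompose π into cycles: lengths [44, 44, 44, 44, 44, 44, 11, 11, 4, 4, 4, 1] (12 cycles, including the fixed point 0).
299 − 12 = 287 transpositions; sign(π) = (−1)^287 = -1.

-1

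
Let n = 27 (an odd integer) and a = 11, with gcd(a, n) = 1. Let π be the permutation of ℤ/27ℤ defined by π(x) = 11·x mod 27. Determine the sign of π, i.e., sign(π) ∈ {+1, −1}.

-1

Trace 20: π^k(20) = [20, 4, 17, 25, 5, 1, 11] for k=0..6.
The orbit structure of x ↦ 11x mod 27: 4 orbits of sizes [18, 6, 2, 1].
4 cycles on 27: each ℓ→(−1)^(ℓ−1), product (−1)^23 = -1.
The Jacobi symbol (11|27) = -1 (Zolotarev) agrees.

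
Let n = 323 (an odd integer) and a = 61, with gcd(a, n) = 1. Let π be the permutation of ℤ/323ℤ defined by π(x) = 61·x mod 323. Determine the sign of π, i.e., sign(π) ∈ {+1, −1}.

-1

Start at x=161: 161 → 131 → 239 → 44 → 100 → 286 → 4 → … (one orbit).
π_61 has 6 disjoint cycles with lengths [144, 144, 16, 9, 9, 1] on {0,…,322}.
6 cycles on 323: each ℓ→(−1)^(ℓ−1), product (−1)^317 = -1.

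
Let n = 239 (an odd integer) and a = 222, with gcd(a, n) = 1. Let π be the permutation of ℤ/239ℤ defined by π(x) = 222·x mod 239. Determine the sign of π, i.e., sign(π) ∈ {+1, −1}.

Orbit of 39 under x↦222x: [39, 54, 38, 71, 227, 204, 117]… (length divides ord_239(222)).
π_222 has 2 disjoint cycles with lengths [238, 1] on {0,…,238}.
sign(π) = (−1)^{n − #cycles} = (−1)^{239−2} = (−1)^237 = -1.

-1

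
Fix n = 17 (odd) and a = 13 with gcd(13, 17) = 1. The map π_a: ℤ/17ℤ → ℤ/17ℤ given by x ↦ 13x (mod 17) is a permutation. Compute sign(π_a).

Trace 4: π^k(4) = [4, 1, 13, 16] for k=0..3.
Cycle lengths of π_13 on ℤ/17ℤ: [4, 4, 4, 4, 1]; 5 cycles in total.
17 − 5 = 12 transpositions; sign(π) = (−1)^12 = +1.
The Jacobi symbol (13|17) = +1 (Zolotarev) agrees.

+1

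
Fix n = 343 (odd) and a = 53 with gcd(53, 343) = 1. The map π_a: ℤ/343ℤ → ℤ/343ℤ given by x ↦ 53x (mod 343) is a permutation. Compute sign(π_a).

+1

Trace 148: π^k(148) = [148, 298, 16, 162, 11, 240, 29] for k=0..6.
π_53 has 7 disjoint cycles with lengths [147, 147, 21, 21, 3, 3, 1] on {0,…,342}.
Σ(ℓ_i−1) = 343−7 = 336; sign = (−1)^336 = +1.
The Jacobi symbol (53|343) = +1 (Zolotarev) agrees.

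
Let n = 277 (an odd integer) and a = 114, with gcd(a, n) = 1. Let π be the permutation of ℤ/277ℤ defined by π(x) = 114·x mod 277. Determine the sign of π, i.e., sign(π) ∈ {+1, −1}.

-1

Orbit of 271 under x↦114x: [271, 147, 138, 220, 150, 203, 151]… (length divides ord_277(114)).
2 cycles of lengths [276, 1].
Σ(ℓ_i−1) = 277−2 = 275; sign = (−1)^275 = -1.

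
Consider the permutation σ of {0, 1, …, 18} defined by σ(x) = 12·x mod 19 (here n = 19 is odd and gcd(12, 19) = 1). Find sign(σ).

-1

Trace 1: π^k(1) = [1, 12, 11, 18, 7, 8] for k=0..5.
π_12 has 4 disjoint cycles with lengths [6, 6, 6, 1] on {0,…,18}.
19 − 4 = 15 transpositions; sign(π) = (−1)^15 = -1.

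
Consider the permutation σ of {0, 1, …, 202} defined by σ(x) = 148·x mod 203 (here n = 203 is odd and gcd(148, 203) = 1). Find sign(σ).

-1

Trace 22: π^k(22) = [22, 8, 169, 43, 71, 155, 1] for k=0..6.
Cycle lengths of π_148 on ℤ/203ℤ: [28, 28, 28, 28, 28, 28, 28, 1, 1, 1, 1, 1, 1, 1]; 14 cycles in total.
203 − 14 = 189 transpositions; sign(π) = (−1)^189 = -1.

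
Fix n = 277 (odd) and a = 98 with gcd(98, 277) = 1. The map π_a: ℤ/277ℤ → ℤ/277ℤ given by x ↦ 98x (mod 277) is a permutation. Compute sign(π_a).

-1

Start at x=67: 67 → 195 → 274 → 260 → 273 → 162 → 87 → … (one orbit).
The orbit structure of x ↦ 98x mod 277: 2 orbits of sizes [276, 1].
Σ(ℓ_i−1) = 277−2 = 275; sign = (−1)^275 = -1.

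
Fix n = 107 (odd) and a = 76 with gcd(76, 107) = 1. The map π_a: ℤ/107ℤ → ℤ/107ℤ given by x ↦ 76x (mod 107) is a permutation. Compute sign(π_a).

Orbit of 49 under x↦76x: [49, 86, 9, 42, 89, 23, 36]… (length divides ord_107(76)).
3 cycles of lengths [53, 53, 1].
n − c = 107 − 3 = 104; sign = (−1)^104 = +1.
The Jacobi symbol (76|107) = +1 (Zolotarev) agrees.

+1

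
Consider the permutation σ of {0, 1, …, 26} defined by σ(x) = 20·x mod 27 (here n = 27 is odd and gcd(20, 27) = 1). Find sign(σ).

Start at x=20: 20 → 22 → 8 → 25 → 14 → 10 → 11 → … (one orbit).
π_20 has 4 disjoint cycles with lengths [18, 6, 2, 1] on {0,…,26}.
sign(π) = (−1)^{n − #cycles} = (−1)^{27−4} = (−1)^23 = -1.
Via Zolotarev, sign(π_{20}) = (20|27) = -1.

-1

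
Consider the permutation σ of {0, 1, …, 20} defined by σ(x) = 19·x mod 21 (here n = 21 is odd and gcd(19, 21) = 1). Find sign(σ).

Start at x=13: 13 → 16 → 10 → 1 → 19 → 4 → 13 (one orbit).
Decompose π into cycles: lengths [6, 6, 6, 1, 1, 1] (6 cycles, including the fixed point 0).
Σ(ℓ_i−1) = 21−6 = 15; sign = (−1)^15 = -1.
The Jacobi symbol (19|21) = -1 (Zolotarev) agrees.

-1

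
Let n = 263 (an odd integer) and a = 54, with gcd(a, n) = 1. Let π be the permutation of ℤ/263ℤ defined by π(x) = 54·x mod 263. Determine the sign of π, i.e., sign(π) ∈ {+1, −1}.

Trace 25: π^k(25) = [25, 35, 49, 16, 75, 105, 147] for k=0..6.
3 cycles of lengths [131, 131, 1].
sign(π) = (−1)^{n − #cycles} = (−1)^{263−3} = (−1)^260 = +1.
Via Zolotarev, sign(π_{54}) = (54|263) = +1.

+1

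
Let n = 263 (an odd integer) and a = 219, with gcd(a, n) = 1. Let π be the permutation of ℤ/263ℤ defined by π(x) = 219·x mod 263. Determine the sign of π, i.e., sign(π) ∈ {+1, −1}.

Start at x=110: 110 → 157 → 193 → 187 → 188 → 144 → 239 → … (one orbit).
Cycle lengths of π_219 on ℤ/263ℤ: [262, 1]; 2 cycles in total.
With 2 cycles on 263 points, sign = (−1)^{263−2} = -1.
Check: (219/263) = -1 by Zolotarev.

-1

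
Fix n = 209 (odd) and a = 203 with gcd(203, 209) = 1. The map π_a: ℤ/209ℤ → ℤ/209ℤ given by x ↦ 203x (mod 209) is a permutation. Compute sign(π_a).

Orbit of 48 under x↦203x: [48, 130, 56, 82, 135, 26, 53]… (length divides ord_209(203)).
Cycle type of π: 90×2 + 18 + 5×2 + 1; total 6 cycles.
n − c = 209 − 6 = 203; sign = (−1)^203 = -1.

-1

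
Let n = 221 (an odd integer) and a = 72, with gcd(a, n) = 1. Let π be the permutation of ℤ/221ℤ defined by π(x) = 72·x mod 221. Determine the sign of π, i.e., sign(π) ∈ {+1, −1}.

-1

Orbit of 1 under x↦72x: [1, 72, 101, 200, 35, 89, 220]… (length divides ord_221(72)).
22 cycles of lengths [12, 12, 12, 12, 12, 12, 12, 12, 12, 12, 12, 12, 12, 12, 12, 12, 12, 4, 4, 4, 4, 1].
22 cycles on 221: each ℓ→(−1)^(ℓ−1), product (−1)^199 = -1.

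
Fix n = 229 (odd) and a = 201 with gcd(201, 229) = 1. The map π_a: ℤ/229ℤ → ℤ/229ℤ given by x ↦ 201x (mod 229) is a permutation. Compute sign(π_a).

-1

Trace 153: π^k(153) = [153, 67, 185, 87, 83, 195, 36] for k=0..6.
2 cycles of lengths [228, 1].
2 cycles on 229: each ℓ→(−1)^(ℓ−1), product (−1)^227 = -1.
Via Zolotarev, sign(π_{201}) = (201|229) = -1.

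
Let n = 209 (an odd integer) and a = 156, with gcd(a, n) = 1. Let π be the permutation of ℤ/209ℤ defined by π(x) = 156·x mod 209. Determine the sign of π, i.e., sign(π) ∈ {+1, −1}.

-1

Orbit of 26 under x↦156x: [26, 85, 93, 87, 196, 62, 58]… (length divides ord_209(156)).
Cycle lengths of π_156 on ℤ/209ℤ: [90, 90, 10, 9, 9, 1]; 6 cycles in total.
With 6 cycles on 209 points, sign = (−1)^{209−6} = -1.
Check: (156/209) = -1 by Zolotarev.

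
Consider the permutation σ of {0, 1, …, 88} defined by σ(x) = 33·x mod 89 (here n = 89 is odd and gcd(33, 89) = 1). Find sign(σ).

-1

Trace 51: π^k(51) = [51, 81, 3, 10, 63, 32, 77] for k=0..6.
2 cycles of lengths [88, 1].
sign(π) = (−1)^{n − #cycles} = (−1)^{89−2} = (−1)^87 = -1.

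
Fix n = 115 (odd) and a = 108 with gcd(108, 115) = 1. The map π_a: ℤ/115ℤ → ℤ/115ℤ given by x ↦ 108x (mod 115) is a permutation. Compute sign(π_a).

Start at x=3: 3 → 94 → 32 → 6 → 73 → 64 → 12 → … (one orbit).
The orbit structure of x ↦ 108x mod 115: 6 orbits of sizes [44, 44, 11, 11, 4, 1].
With 6 cycles on 115 points, sign = (−1)^{115−6} = -1.

-1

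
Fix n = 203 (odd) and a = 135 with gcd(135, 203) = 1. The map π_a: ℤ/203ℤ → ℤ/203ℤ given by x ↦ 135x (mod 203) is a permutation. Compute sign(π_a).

Start at x=37: 37 → 123 → 162 → 149 → 18 → 197 → 2 → … (one orbit).
π_135 has 6 disjoint cycles with lengths [84, 84, 28, 3, 3, 1] on {0,…,202}.
With 6 cycles on 203 points, sign = (−1)^{203−6} = -1.

-1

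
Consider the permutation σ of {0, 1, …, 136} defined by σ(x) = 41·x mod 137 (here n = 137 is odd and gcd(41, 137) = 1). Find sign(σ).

-1

Orbit of 10 under x↦41x: [10, 136, 96, 100, 127, 1, 41]… (length divides ord_137(41)).
Cycle type of π: 8×17 + 1; total 18 cycles.
n − c = 137 − 18 = 119; sign = (−1)^119 = -1.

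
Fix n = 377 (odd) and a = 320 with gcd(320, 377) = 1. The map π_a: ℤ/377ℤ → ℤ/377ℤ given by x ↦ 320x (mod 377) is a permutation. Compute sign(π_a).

Start at x=320: 320 → 233 → 291 → 1 → 320 (one orbit).
Cycle lengths of π_320 on ℤ/377ℤ: [4, 4, 4, 4, 4, 4, 4, 4, 4, 4, 4, 4, 4, 4, 4, 4, 4, 4, 4, 4, 4, 4, 4, 4, 4, 4, 4, 4, 4, 4, 4, 4, 4, 4, 4, 4, 4, 4, 4, 4, 4, 4, 4, 4, 4, 4, 4, 4, 4, 4, 4, 4, 4, 4, 4, 4, 4, 4, 4, 4, 4, 4, 4, 4, 4, 4, 4, 4, 4, 4, 4, 4, 4, 4, 4, 4, 4, 4, 4, 4, 4, 4, 4, 4, 4, 4, 4, 1, 1, 1, 1, 1, 1, 1, 1, 1, 1, 1, 1, 1, 1, 1, 1, 1, 1, 1, 1, 1, 1, 1, 1, 1, 1, 1, 1, 1]; 116 cycles in total.
Σ(ℓ_i−1) = 377−116 = 261; sign = (−1)^261 = -1.
Zolotarev: (320|377) = -1, matching the cycle-count sign.

-1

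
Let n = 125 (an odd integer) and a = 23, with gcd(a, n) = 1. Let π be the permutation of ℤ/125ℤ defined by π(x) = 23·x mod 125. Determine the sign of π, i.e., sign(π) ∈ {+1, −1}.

-1

Orbit of 18 under x↦23x: [18, 39, 22, 6, 13, 49, 2]… (length divides ord_125(23)).
4 cycles of lengths [100, 20, 4, 1].
4 cycles on 125: each ℓ→(−1)^(ℓ−1), product (−1)^121 = -1.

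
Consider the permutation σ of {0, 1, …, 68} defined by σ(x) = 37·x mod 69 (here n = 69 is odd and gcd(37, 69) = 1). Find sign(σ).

-1

Start at x=67: 67 → 64 → 22 → 55 → 34 → 16 → 40 → … (one orbit).
6 cycles of lengths [22, 22, 22, 1, 1, 1].
sign(π) = (−1)^{n − #cycles} = (−1)^{69−6} = (−1)^63 = -1.
(37|69)_J = -1 (Zolotarev's lemma cross-check).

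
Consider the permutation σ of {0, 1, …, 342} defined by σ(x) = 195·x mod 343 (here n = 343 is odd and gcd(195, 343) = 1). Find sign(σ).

-1

Trace 97: π^k(97) = [97, 50, 146, 1, 195, 295, 244] for k=0..6.
π_195 has 46 disjoint cycles with lengths [14, 14, 14, 14, 14, 14, 14, 14, 14, 14, 14, 14, 14, 14, 14, 14, 14, 14, 14, 14, 14, 2, 2, 2, 2, 2, 2, 2, 2, 2, 2, 2, 2, 2, 2, 2, 2, 2, 2, 2, 2, 2, 2, 2, 2, 1] on {0,…,342}.
Σ(ℓ_i−1) = 343−46 = 297; sign = (−1)^297 = -1.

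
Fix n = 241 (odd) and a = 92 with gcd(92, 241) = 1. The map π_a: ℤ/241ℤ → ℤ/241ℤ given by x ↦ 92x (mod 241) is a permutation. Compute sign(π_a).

Trace 3: π^k(3) = [3, 35, 87, 51, 113, 33, 144] for k=0..6.
Decompose π into cycles: lengths [240, 1] (2 cycles, including the fixed point 0).
sign(π) = (−1)^{n − #cycles} = (−1)^{241−2} = (−1)^239 = -1.
Via Zolotarev, sign(π_{92}) = (92|241) = -1.

-1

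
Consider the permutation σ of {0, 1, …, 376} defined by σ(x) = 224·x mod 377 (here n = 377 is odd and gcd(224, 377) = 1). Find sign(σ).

-1

Trace 289: π^k(289) = [289, 269, 313, 367, 22, 27, 16] for k=0..6.
π_224 has 10 disjoint cycles with lengths [84, 84, 84, 84, 28, 3, 3, 3, 3, 1] on {0,…,376}.
10 cycles on 377: each ℓ→(−1)^(ℓ−1), product (−1)^367 = -1.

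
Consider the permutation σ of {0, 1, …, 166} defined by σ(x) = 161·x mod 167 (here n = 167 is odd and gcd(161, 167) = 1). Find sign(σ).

Orbit of 61 under x↦161x: [61, 135, 25, 17, 65, 111, 2]… (length divides ord_167(161)).
Decompose π into cycles: lengths [166, 1] (2 cycles, including the fixed point 0).
With 2 cycles on 167 points, sign = (−1)^{167−2} = -1.
The Jacobi symbol (161|167) = -1 (Zolotarev) agrees.

-1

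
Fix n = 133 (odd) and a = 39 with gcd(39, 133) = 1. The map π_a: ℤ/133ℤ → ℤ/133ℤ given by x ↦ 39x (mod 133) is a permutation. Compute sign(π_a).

Orbit of 1 under x↦39x: [1, 39, 58]… (length divides ord_133(39)).
The orbit structure of x ↦ 39x mod 133: 57 orbits of sizes [3, 3, 3, 3, 3, 3, 3, 3, 3, 3, 3, 3, 3, 3, 3, 3, 3, 3, 3, 3, 3, 3, 3, 3, 3, 3, 3, 3, 3, 3, 3, 3, 3, 3, 3, 3, 3, 3, 1, 1, 1, 1, 1, 1, 1, 1, 1, 1, 1, 1, 1, 1, 1, 1, 1, 1, 1].
With 57 cycles on 133 points, sign = (−1)^{133−57} = +1.

+1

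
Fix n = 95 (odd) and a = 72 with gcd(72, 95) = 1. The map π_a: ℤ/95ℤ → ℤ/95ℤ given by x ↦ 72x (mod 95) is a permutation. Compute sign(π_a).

+1

Trace 74: π^k(74) = [74, 8, 6, 52, 39, 53, 16] for k=0..6.
The orbit structure of x ↦ 72x mod 95: 5 orbits of sizes [36, 36, 18, 4, 1].
Σ(ℓ_i−1) = 95−5 = 90; sign = (−1)^90 = +1.
(72|95)_J = +1 (Zolotarev's lemma cross-check).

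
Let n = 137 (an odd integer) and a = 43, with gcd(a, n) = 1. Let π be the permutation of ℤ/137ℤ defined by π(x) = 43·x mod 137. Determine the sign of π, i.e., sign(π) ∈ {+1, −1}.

-1

Trace 41: π^k(41) = [41, 119, 48, 9, 113, 64, 12] for k=0..6.
2 cycles of lengths [136, 1].
With 2 cycles on 137 points, sign = (−1)^{137−2} = -1.
(43|137)_J = -1 (Zolotarev's lemma cross-check).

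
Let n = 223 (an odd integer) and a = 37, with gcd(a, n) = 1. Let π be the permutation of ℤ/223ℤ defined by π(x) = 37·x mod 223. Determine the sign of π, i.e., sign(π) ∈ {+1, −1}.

Orbit of 169 under x↦37x: [169, 9, 110, 56, 65, 175, 8]… (length divides ord_223(37)).
3 cycles of lengths [111, 111, 1].
sign(π) = (−1)^{n − #cycles} = (−1)^{223−3} = (−1)^220 = +1.

+1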